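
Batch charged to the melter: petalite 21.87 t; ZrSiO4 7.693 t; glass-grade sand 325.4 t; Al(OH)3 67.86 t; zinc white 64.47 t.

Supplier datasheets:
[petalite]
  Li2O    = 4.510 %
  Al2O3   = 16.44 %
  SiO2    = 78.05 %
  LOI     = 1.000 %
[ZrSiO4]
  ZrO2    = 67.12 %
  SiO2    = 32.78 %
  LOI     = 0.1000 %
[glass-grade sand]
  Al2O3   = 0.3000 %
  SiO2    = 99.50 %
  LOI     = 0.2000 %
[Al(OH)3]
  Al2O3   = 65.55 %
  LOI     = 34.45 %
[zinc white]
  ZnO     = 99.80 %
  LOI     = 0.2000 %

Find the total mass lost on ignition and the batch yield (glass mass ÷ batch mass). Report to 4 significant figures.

Each numeric step runs at full float precision all the way through — working values are shown with 4-significant-digit rounding in the working — every reported figure is rounded a single time — the derived quantities are rebuilt at full float precision (the yield, totals, ignition loss, glass mass, five oxide percentages) starting from the weights at 462.9 t of glass exactly as printed in the question or the answer.
Each material's LOI contribution:
  petalite: 21.87 × 0.01000 = 0.2187 t
  ZrSiO4: 7.693 × 0.001000 = 0.007693 t
  glass-grade sand: 325.4 × 0.002000 = 0.6508 t
  Al(OH)3: 67.86 × 0.3445 = 23.38 t
  zinc white: 64.47 × 0.002000 = 0.1289 t
Total LOI = 24.38 t
Glass = batch − LOI = 487.3 − 24.38 = 462.9 t

LOI loss = 24.38 t; glass = 462.9 t; yield = 95.00%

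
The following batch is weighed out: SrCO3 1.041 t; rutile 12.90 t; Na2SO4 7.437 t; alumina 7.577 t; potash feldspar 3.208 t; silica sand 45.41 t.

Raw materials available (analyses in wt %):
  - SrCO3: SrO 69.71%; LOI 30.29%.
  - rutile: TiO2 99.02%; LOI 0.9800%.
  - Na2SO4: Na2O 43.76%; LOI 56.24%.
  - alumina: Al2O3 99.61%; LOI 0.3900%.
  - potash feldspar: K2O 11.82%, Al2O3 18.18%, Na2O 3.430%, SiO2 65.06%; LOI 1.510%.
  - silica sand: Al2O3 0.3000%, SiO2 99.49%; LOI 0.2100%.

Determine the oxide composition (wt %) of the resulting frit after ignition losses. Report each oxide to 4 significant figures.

Working values appear, rounded to 4 significant digits, in the working. All arithmetic runs at exact precision end to end; every reported value carries a single rounding. The derived quantities (ignition loss, glass mass, the totals, six oxide percentages, the yield) are re-derived from the batch weights per 72.78 t of glass in full precision, as they appear in problem or answer.
Oxide-by-oxide delivered mass:
  K2O: 3.208·0.1182 = 0.3792 t
  TiO2: 12.90·0.9902 = 12.77 t
  Al2O3: 7.577·0.9961 + 3.208·0.1818 + 45.41·0.003000 = 8.267 t
  SrO: 1.041·0.6971 = 0.7257 t
  Na2O: 7.437·0.4376 + 3.208·0.03430 = 3.364 t
  SiO2: 3.208·0.6506 + 45.41·0.9949 = 47.27 t
LOI: 1.041·0.3029 + 12.90·0.009800 + 7.437·0.5624 + 7.577·0.003900 + 3.208·0.01510 + 45.41·0.002100 = 4.798 t
The glass mass, total less LOI, = 77.57 − 4.798 = 72.78 t (matching Σ of the oxides)
percent share: oxide ÷ glass, ×100

Glass mass = 72.78 t (batch 77.57 − LOI 4.798).
Composition: K2O 0.5210%, TiO2 17.55%, Al2O3 11.36%, SrO 0.9972%, Na2O 4.623%, SiO2 64.95%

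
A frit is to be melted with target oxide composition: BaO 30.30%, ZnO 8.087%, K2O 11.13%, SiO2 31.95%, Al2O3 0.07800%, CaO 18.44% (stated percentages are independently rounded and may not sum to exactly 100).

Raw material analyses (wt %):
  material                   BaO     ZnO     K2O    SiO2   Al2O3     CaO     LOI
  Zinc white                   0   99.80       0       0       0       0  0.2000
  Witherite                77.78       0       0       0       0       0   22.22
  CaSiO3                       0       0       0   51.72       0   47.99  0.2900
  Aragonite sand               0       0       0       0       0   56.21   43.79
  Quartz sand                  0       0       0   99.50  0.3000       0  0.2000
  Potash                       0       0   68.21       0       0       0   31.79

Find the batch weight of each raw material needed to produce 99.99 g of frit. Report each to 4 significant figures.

Batch per 99.99 g frit:
  Zinc white: 8.102 g
  Witherite: 38.95 g
  CaSiO3: 11.75 g
  Aragonite sand: 22.77 g
  Quartz sand: 26.00 g
  Potash: 16.32 g
Total batch = 123.9 g; LOI loss = 23.92 g; yield = 80.70%

Values along the way are displayed (rounded to 4 significant figures) as written — each numeric step runs at full float precision at every stage. Each reported number undergoes a single rounding. All derived quantities are recomputed at full precision (the six compositions, yield, ignition loss, totals, glass mass) from the weighed amounts at 99.99 g of glass as they appear in the problem or answer text.
The oxide mass targets at 99.99 g frit:
  BaO: 30.30% × 99.99 = 30.30 g
  ZnO: 8.087% × 99.99 = 8.086 g
  K2O: 11.13% × 99.99 = 11.13 g
  SiO2: 31.95% × 99.99 = 31.95 g
  Al2O3: 0.07800% × 99.99 = 0.07799 g
  CaO: 18.44% × 99.99 = 18.44 g
A balance pass over the oxides, applying the batch weights above, on the stated basis (every target is met by its sum within answer rounding):
  BaO: 38.95·0.7778 = 30.30 g (target 30.30 g)
  ZnO: 8.102·0.9980 = 8.086 g (target 8.086 g)
  K2O: 16.32·0.6821 = 11.13 g (target 11.13 g)
  SiO2: 11.75·0.5172 + 26.00·0.9950 = 31.95 g (target 31.95 g)
  Al2O3: 26.00·0.003000 = 0.07800 g (target 0.07799 g)
  CaO: 11.75·0.4799 + 22.77·0.5621 = 18.44 g (target 18.44 g)
Auditing the glass mass value: whole batch net of LOI = 99.98 g (the targets, summed, come to 99.98 g; against the stated basis, 99.99 g — any gap is answer rounding).
Summing the batch: Σ batch = 123.9 g; LOI removed, Σ of batch·LOI: 23.92 g; glass ÷ batch gives a yield of 80.70%.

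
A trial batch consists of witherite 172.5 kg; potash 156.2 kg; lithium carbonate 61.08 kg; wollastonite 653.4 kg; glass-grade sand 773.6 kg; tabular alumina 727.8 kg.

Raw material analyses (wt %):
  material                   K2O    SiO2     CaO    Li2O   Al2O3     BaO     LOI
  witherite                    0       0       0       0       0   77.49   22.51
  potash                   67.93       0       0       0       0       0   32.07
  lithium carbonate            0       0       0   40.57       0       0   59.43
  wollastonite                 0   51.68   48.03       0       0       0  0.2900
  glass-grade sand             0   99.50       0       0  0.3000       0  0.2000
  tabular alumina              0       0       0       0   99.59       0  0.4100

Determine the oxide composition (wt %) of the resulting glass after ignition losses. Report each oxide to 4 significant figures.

Every computation runs at exact precision through the solve; mid-chain values are rounded to 4 significant digits when displayed — every reported figure is rounded a single time; derived quantities are re-derived at full precision (yield, six oxide percentages, LOI, glass mass, the totals) from the weighed amounts at 2413 kg of glass, exactly as printed in the question or the answer.
Mass of each oxide from the mix:
  K2O: 156.2·0.6793 = 106.1 kg
  SiO2: 653.4·0.5168 + 773.6·0.9950 = 1107 kg
  CaO: 653.4·0.4803 = 313.8 kg
  Li2O: 61.08·0.4057 = 24.78 kg
  Al2O3: 773.6·0.003000 + 727.8·0.9959 = 727.1 kg
  BaO: 172.5·0.7749 = 133.7 kg
LOI: 172.5·0.2251 + 156.2·0.3207 + 61.08·0.5943 + 653.4·0.002900 + 773.6·0.002000 + 727.8·0.004100 = 131.6 kg
Resulting glass, batch − LOI: 2545 − 131.6 = 2413 kg (consistent with Σ oxide mass)
wt %: oxide over glass, times 100

Glass mass = 2413 kg (batch 2545 − LOI 131.6).
Composition: K2O 4.397%, SiO2 45.89%, CaO 13.01%, Li2O 1.027%, Al2O3 30.14%, BaO 5.540%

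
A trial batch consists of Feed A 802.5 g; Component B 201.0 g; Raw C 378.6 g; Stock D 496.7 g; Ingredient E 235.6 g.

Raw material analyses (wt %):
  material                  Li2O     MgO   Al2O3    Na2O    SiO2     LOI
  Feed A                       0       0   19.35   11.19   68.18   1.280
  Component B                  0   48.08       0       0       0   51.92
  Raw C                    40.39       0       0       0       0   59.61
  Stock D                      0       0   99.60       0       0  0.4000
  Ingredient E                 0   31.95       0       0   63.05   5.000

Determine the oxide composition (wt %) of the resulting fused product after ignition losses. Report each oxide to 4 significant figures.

Working values appear, rounded to four significant figures, as written — the whole derivation holds full precision at every stage; every reported result takes just one rounding; the derived quantities, including ignition loss, the five compositions, glass mass, the totals, yield, are computed from the weighed amounts on 1760 g of glass at exact precision, exactly as shown in question or answer.
Delivered oxide masses:
  Li2O: 378.6·0.4039 = 152.9 g
  MgO: 201.0·0.4808 + 235.6·0.3195 = 171.9 g
  Al2O3: 802.5·0.1935 + 496.7·0.9960 = 650.0 g
  Na2O: 802.5·0.1119 = 89.80 g
  SiO2: 802.5·0.6818 + 235.6·0.6305 = 695.7 g
LOI: 802.5·0.01280 + 201.0·0.5192 + 378.6·0.5961 + 496.7·0.004000 + 235.6·0.05000 = 354.1 g
batch − LOI leaves glass = 2114 − 354.1 = 1760 g (= Σ oxide masses)
percent share: oxide ÷ glass, ×100

Glass mass = 1760 g (batch 2114 − LOI 354.1).
Composition: Li2O 8.687%, MgO 9.766%, Al2O3 36.92%, Na2O 5.101%, SiO2 39.52%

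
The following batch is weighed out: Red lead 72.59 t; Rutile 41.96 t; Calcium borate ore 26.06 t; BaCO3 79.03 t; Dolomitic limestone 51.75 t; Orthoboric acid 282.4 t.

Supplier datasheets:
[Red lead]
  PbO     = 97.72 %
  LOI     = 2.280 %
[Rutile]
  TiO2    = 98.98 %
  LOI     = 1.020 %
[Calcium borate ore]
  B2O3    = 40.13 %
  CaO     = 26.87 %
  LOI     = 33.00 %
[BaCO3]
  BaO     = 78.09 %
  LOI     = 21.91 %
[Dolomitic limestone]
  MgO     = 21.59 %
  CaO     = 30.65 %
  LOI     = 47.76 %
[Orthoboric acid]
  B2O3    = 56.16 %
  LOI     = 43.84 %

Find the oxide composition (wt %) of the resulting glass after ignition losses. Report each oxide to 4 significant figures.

The intermediate values are shown, rounded to 4 significant digits, across the worked steps. All internal work keeps exact precision at each step. Each reported figure includes exactly one rounding — the derived quantities are re-derived at full precision (net glass mass, yield, ignition loss, the totals, six oxide percentages) starting from the weights per 377.3 t of glass as written in the problem or answer text.
What the batch supplies per oxide:
  B2O3: 26.06·0.4013 + 282.4·0.5616 = 169.1 t
  MgO: 51.75·0.2159 = 11.17 t
  PbO: 72.59·0.9772 = 70.93 t
  BaO: 79.03·0.7809 = 61.71 t
  TiO2: 41.96·0.9898 = 41.53 t
  CaO: 26.06·0.2687 + 51.75·0.3065 = 22.86 t
LOI: 72.59·0.02280 + 41.96·0.01020 + 26.06·0.3300 + 79.03·0.2191 + 51.75·0.4776 + 282.4·0.4384 = 176.5 t
Glass = total batch minus LOI = 553.8 − 176.5 = 377.3 t (matching Σ of the oxides)
wt %: oxide over glass, times 100

Glass mass = 377.3 t (batch 553.8 − LOI 176.5).
Composition: B2O3 44.81%, MgO 2.961%, PbO 18.80%, BaO 16.36%, TiO2 11.01%, CaO 6.060%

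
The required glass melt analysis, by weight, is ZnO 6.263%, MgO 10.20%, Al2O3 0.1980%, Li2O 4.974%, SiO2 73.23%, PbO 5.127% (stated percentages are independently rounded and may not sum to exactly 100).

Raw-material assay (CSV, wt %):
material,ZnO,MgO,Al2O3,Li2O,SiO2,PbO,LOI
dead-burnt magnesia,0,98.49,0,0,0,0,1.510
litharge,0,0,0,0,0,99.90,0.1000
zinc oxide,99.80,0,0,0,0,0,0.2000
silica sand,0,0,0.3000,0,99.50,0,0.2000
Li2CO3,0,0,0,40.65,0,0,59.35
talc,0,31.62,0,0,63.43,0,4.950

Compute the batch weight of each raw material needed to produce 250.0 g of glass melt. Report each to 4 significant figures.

Batch per 250.0 g glass melt:
  dead-burnt magnesia: 16.32 g
  litharge: 12.83 g
  zinc oxide: 15.69 g
  silica sand: 165.0 g
  Li2CO3: 30.59 g
  talc: 29.80 g
Total batch = 270.2 g; LOI loss = 20.25 g; yield = 92.51%

Each numeric step carries full float precision at each step; mid-chain values are displayed, rounded to four significant figures, within the worked lines. Every reported value is rounded once only — derived quantities, including the totals, six oxide percentages, net glass mass, yield, ignition loss, are carried from the weighed amounts per 250.0 g of glass in exact precision as written in question or answer.
The oxide mass targets at 250.0 g glass melt:
  ZnO: 6.263% × 250.0 = 15.66 g
  MgO: 10.20% × 250.0 = 25.50 g
  Al2O3: 0.1980% × 250.0 = 0.4950 g
  Li2O: 4.974% × 250.0 = 12.44 g
  SiO2: 73.23% × 250.0 = 183.1 g
  PbO: 5.127% × 250.0 = 12.82 g
Per-oxide balance check given the weights on record, versus the basis set out (every target is met by its sum net of answer rounding effects):
  ZnO: 15.69·0.9980 = 15.66 g (target 15.66 g)
  MgO: 16.32·0.9849 + 29.80·0.3162 = 25.50 g (target 25.50 g)
  Al2O3: 165.0·0.003000 = 0.4950 g (target 0.4950 g)
  Li2O: 30.59·0.4065 = 12.43 g (target 12.44 g)
  SiO2: 165.0·0.9950 + 29.80·0.6343 = 183.1 g (target 183.1 g)
  PbO: 12.83·0.9990 = 12.82 g (target 12.82 g)
The glass-mass cross-check: whole batch net of LOI = 250.0 g (the targets, summed, come to 250.0 g; versus the stated basis of 250.0 g — rounding explains the deltas).
Summing the batch: Σ batch = 270.2 g; the LOI term Σ batch·LOI equals 20.25 g; the yield ratio, glass ÷ batch: 92.51%.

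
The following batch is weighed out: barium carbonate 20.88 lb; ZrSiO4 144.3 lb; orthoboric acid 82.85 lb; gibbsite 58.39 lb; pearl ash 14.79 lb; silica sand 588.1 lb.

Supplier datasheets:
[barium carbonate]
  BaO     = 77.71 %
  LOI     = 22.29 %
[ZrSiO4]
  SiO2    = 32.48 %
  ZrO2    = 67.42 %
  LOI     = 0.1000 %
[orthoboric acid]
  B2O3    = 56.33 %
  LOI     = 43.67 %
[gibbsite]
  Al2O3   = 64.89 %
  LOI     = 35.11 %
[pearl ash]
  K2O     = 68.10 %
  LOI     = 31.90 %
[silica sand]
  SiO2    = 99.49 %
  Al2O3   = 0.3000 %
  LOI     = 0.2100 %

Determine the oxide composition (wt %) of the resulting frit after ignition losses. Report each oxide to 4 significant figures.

Glass mass = 841.9 lb (batch 909.3 − LOI 67.43).
Composition: SiO2 75.07%, Al2O3 4.710%, B2O3 5.543%, ZrO2 11.56%, BaO 1.927%, K2O 1.196%

All internal work keeps full float precision at each step. Values along the way are displayed, with 4-significant-figure rounding, between the steps — exactly one rounding is applied to every reported number; the derived quantities, which include the yield, ignition loss, the six compositions, glass mass, totals, are re-derived at full float precision, as they appear in problem or answer, starting from the weights at 841.9 lb of glass.
What the batch supplies per oxide:
  SiO2: 144.3·0.3248 + 588.1·0.9949 = 632.0 lb
  Al2O3: 58.39·0.6489 + 588.1·0.003000 = 39.65 lb
  B2O3: 82.85·0.5633 = 46.67 lb
  ZrO2: 144.3·0.6742 = 97.29 lb
  BaO: 20.88·0.7771 = 16.23 lb
  K2O: 14.79·0.6810 = 10.07 lb
LOI: 20.88·0.2229 + 144.3·0.001000 + 82.85·0.4367 + 58.39·0.3511 + 14.79·0.3190 + 588.1·0.002100 = 67.43 lb
Glass mass = batch − LOI = 909.3 − 67.43 = 841.9 lb (consistent with Σ oxide mass)
percent by weight: oxide/glass ×100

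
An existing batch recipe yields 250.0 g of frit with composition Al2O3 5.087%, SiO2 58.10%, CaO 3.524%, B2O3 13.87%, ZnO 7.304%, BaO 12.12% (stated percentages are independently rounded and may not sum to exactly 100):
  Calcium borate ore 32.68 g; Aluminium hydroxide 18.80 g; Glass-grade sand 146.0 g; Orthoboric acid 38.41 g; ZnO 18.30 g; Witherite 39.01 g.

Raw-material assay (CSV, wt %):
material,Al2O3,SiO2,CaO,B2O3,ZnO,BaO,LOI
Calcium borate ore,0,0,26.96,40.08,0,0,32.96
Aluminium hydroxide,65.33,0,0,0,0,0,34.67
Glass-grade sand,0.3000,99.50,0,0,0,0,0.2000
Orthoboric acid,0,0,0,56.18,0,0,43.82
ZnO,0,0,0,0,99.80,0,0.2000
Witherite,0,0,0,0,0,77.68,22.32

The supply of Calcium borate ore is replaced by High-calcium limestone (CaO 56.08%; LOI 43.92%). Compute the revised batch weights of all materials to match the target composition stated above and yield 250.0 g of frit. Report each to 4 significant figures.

Revised batch per 250.0 g frit:
  High-calcium limestone: 15.71 g
  Aluminium hydroxide: 18.80 g
  Glass-grade sand: 146.0 g
  Orthoboric acid: 61.72 g
  ZnO: 18.30 g
  Witherite: 39.01 g
Total batch = 299.5 g; LOI loss = 49.50 g

Each numeric step runs at full precision at all times; intermediates appear with 4-significant-figure rounding on the page; exactly one rounding is applied to each reported number — all derived quantities are re-derived in exact precision (the totals, net glass mass, yield, ignition loss, six oxide percentages) from the batch weights for 250.0 g of glass as given in either problem or answer.
Oxide mass targets, per 250.0 g frit:
  Al2O3: 5.087% × 250.0 = 12.72 g
  SiO2: 58.10% × 250.0 = 145.2 g
  CaO: 3.524% × 250.0 = 8.810 g
  B2O3: 13.87% × 250.0 = 34.67 g
  ZnO: 7.304% × 250.0 = 18.26 g
  BaO: 12.12% × 250.0 = 30.30 g
A balance pass over the oxides, per the reported batch figures, relative to the basis at hand (sums match the target masses once rounding is allowed for):
  Al2O3: 18.80·0.6533 + 146.0·0.003000 = 12.72 g (target 12.72 g)
  SiO2: 146.0·0.9950 = 145.3 g (target 145.2 g)
  CaO: 15.71·0.5608 = 8.810 g (target 8.810 g)
  B2O3: 61.72·0.5618 = 34.67 g (target 34.67 g)
  ZnO: 18.30·0.9980 = 18.26 g (target 18.26 g)
  BaO: 39.01·0.7768 = 30.30 g (target 30.30 g)
Auditing the glass mass value: total charge less LOI = 250.0 g (the targets, summed, come to 250.0 g; the stated basis being 250.0 g — rounding explains the deltas).
Total batch = Σ batch = 299.5 g; ignition loss, Σ(batch × LOI) = 49.50 g; glass ÷ batch gives a yield of 83.47%.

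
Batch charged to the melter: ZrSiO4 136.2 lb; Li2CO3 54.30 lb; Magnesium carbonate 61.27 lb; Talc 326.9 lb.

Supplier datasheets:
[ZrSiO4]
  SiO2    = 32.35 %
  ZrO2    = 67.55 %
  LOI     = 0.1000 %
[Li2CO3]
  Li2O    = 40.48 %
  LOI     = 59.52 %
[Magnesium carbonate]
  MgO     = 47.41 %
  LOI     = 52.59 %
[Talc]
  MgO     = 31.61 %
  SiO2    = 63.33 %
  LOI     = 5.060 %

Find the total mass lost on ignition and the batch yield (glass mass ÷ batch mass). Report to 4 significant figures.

LOI loss = 81.22 lb; glass = 497.5 lb; yield = 85.96%

All arithmetic keeps exact precision at all times. Working values are shown, with 4-significant-figure rounding, between the steps. Each reported value sees exactly one rounding. The derived quantities, which include the yield, four oxide percentages, glass mass, totals, LOI, are computed at full float precision, precisely as stated by the problem or the answer, using the weight values per 497.5 lb of glass.
Material-by-material LOI:
  ZrSiO4: 136.2 × 0.001000 = 0.1362 lb
  Li2CO3: 54.30 × 0.5952 = 32.32 lb
  Magnesium carbonate: 61.27 × 0.5259 = 32.22 lb
  Talc: 326.9 × 0.05060 = 16.54 lb
Total LOI = 81.22 lb
Glass = batch − LOI = 578.7 − 81.22 = 497.5 lb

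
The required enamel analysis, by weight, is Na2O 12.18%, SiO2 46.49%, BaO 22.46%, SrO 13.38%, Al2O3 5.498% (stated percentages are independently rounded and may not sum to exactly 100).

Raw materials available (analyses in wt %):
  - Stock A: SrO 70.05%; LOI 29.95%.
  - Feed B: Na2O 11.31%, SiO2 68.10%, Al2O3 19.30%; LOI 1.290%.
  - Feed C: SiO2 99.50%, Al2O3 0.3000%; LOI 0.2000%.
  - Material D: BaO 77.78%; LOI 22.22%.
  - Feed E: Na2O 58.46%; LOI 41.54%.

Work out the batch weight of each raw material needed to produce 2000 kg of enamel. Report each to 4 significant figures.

The whole derivation maintains full float precision from first step to last; working values appear, rounded to 4 significant digits, in the working — exactly one rounding lands on each reported number. All derived quantities are carried using the weight values per 2000 kg of glass in full precision (glass mass, the totals, ignition loss, the five compositions, the yield) as quoted within the problem or the answer.
Oxide-by-oxide targets in 2000 kg enamel:
  Na2O: 12.18% × 2000 = 243.6 kg
  SiO2: 46.49% × 2000 = 929.8 kg
  BaO: 22.46% × 2000 = 449.2 kg
  SrO: 13.38% × 2000 = 267.6 kg
  Al2O3: 5.498% × 2000 = 110.0 kg
Per-oxide balance check using the reported weights, under the basis named above (delivered sums recover each target net of answer rounding effects):
  Na2O: 561.2·0.1131 + 308.1·0.5846 = 243.6 kg (target 243.6 kg)
  SiO2: 561.2·0.6810 + 550.4·0.9950 = 929.8 kg (target 929.8 kg)
  BaO: 577.5·0.7778 = 449.2 kg (target 449.2 kg)
  SrO: 382.0·0.7005 = 267.6 kg (target 267.6 kg)
  Al2O3: 561.2·0.1930 + 550.4·0.003000 = 110.0 kg (target 110.0 kg)
Glass-mass sanity pass: batch total minus LOI = 2000 kg (the targets, summed, come to 2000 kg; with the basis standing at 2000 kg — differing by rounding only).
Batch total: Σ batch = 2379 kg; LOI loss = Σ batch·LOI = 379.1 kg; yield = glass ÷ total batch = 84.07%.

Batch per 2000 kg enamel:
  Stock A: 382.0 kg
  Feed B: 561.2 kg
  Feed C: 550.4 kg
  Material D: 577.5 kg
  Feed E: 308.1 kg
Total batch = 2379 kg; LOI loss = 379.1 kg; yield = 84.07%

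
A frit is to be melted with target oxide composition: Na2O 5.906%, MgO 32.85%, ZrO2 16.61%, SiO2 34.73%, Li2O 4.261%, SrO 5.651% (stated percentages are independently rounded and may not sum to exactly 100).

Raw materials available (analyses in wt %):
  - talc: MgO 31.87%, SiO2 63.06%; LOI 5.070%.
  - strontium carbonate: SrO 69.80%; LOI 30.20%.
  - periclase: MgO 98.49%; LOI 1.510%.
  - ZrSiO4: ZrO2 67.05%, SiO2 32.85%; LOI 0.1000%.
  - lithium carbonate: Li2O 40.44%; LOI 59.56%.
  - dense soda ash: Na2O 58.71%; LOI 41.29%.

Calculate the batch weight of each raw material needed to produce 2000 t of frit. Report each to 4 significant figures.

Batch per 2000 t frit:
  talc: 843.4 t
  strontium carbonate: 161.9 t
  periclase: 394.2 t
  ZrSiO4: 495.5 t
  lithium carbonate: 210.7 t
  dense soda ash: 201.2 t
Total batch = 2307 t; LOI loss = 306.7 t; yield = 86.71%

Each numeric step carries exact precision all the way through — in-progress results appear rounded off to 4 significant digits in the working — every reported value takes a single rounding; derived quantities are carried from the weighed amounts at 2000 t of glass at full float precision (the six compositions, yield, the totals, LOI, glass mass) as written in either problem or answer.
The oxide mass targets at 2000 t frit:
  Na2O: 5.906% × 2000 = 118.1 t
  MgO: 32.85% × 2000 = 657.0 t
  ZrO2: 16.61% × 2000 = 332.2 t
  SiO2: 34.73% × 2000 = 694.6 t
  Li2O: 4.261% × 2000 = 85.22 t
  SrO: 5.651% × 2000 = 113.0 t
Checking each oxide sum using the reported weights, on the stated basis (delivered sums recover each target net of answer rounding effects):
  Na2O: 201.2·0.5871 = 118.1 t (target 118.1 t)
  MgO: 843.4·0.3187 + 394.2·0.9849 = 657.0 t (target 657.0 t)
  ZrO2: 495.5·0.6705 = 332.2 t (target 332.2 t)
  SiO2: 843.4·0.6306 + 495.5·0.3285 = 694.6 t (target 694.6 t)
  Li2O: 210.7·0.4044 = 85.21 t (target 85.22 t)
  SrO: 161.9·0.6980 = 113.0 t (target 113.0 t)
Glass-mass closure: Σ batch − LOI loss = 2000 t (per-oxide target masses sum to 2000 t; basis as stated: 2000 t — differing by rounding only).
Adding the batch up: Σ batch = 2307 t; LOI loss = Σ batch·LOI = 306.7 t; the yield ratio, glass ÷ batch: 86.71%.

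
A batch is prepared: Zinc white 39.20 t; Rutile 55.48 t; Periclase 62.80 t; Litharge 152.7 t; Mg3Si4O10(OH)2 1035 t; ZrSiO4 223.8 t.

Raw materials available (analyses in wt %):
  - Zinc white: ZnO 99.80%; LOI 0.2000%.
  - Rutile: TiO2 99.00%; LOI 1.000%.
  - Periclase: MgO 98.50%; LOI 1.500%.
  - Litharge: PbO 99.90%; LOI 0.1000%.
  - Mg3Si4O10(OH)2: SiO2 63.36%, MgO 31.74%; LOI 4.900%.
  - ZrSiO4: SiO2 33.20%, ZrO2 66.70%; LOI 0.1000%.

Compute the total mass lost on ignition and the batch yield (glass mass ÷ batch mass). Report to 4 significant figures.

LOI loss = 52.67 t; glass = 1516 t; yield = 96.64%

The whole derivation holds full precision in all steps — values along the way are shown (rounded to four significant digits) within the worked lines. Exactly one rounding is applied to each reported figure. Derived quantities, including six oxide percentages, LOI, net glass mass, yield, the totals, are rebuilt from the batch weights on 1516 t of glass in full float precision as given in problem or answer.
Material-by-material LOI:
  Zinc white: 39.20 × 0.002000 = 0.07840 t
  Rutile: 55.48 × 0.01000 = 0.5548 t
  Periclase: 62.80 × 0.01500 = 0.9420 t
  Litharge: 152.7 × 0.001000 = 0.1527 t
  Mg3Si4O10(OH)2: 1035 × 0.04900 = 50.72 t
  ZrSiO4: 223.8 × 0.001000 = 0.2238 t
Total LOI = 52.67 t
Glass = batch − LOI = 1569 − 52.67 = 1516 t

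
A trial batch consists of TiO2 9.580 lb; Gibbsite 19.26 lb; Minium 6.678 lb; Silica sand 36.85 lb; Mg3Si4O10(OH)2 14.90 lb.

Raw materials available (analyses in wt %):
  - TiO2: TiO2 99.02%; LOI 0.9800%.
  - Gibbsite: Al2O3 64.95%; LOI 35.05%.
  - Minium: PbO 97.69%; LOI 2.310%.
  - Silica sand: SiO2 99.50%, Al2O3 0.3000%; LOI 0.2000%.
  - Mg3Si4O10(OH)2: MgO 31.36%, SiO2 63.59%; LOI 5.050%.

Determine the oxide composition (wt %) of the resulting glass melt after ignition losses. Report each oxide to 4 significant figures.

Glass mass = 79.44 lb (batch 87.27 − LOI 7.825).
Composition: TiO2 11.94%, MgO 5.882%, PbO 8.212%, SiO2 58.08%, Al2O3 15.89%

The intermediate values are printed (rounded to 4 significant digits) on the page — each numeric step keeps full float precision through the solve; every reported value is rounded just once. The derived quantities, including net glass mass, LOI, yield, the five compositions, totals, are re-derived starting from the weights at 79.44 lb of glass at exact precision as they appear in the question or the answer.
Per-oxide mass from batch:
  TiO2: 9.580·0.9902 = 9.486 lb
  MgO: 14.90·0.3136 = 4.673 lb
  PbO: 6.678·0.9769 = 6.524 lb
  SiO2: 36.85·0.9950 + 14.90·0.6359 = 46.14 lb
  Al2O3: 19.26·0.6495 + 36.85·0.003000 = 12.62 lb
LOI: 9.580·0.009800 + 19.26·0.3505 + 6.678·0.02310 + 36.85·0.002000 + 14.90·0.05050 = 7.825 lb
Resulting glass, batch − LOI: 87.27 − 7.825 = 79.44 lb (consistent with Σ oxide mass)
percent by weight: oxide/glass ×100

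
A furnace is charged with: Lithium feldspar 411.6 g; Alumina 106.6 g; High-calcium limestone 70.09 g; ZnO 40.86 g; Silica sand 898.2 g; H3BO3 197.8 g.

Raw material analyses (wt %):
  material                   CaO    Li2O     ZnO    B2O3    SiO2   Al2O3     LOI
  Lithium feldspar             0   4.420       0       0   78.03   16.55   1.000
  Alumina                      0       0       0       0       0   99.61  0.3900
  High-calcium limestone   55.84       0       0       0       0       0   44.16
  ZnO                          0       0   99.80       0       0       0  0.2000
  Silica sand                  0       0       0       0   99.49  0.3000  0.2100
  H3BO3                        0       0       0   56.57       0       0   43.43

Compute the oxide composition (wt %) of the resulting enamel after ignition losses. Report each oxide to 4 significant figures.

Glass mass = 1602 g (batch 1725 − LOI 123.4).
Composition: CaO 2.443%, Li2O 1.136%, ZnO 2.546%, B2O3 6.986%, SiO2 75.84%, Al2O3 11.05%

Working values are displayed, rounded to 4 significant figures, in the working — all arithmetic maintains full precision throughout; every reported number is rounded exactly once — the derived quantities, including the yield, glass mass, LOI, the six compositions, totals, are rebuilt using the weight values for 1602 g of glass in exact precision as they appear in the problem or the answer.
Per-oxide mass from batch:
  CaO: 70.09·0.5584 = 39.14 g
  Li2O: 411.6·0.04420 = 18.19 g
  ZnO: 40.86·0.9980 = 40.78 g
  B2O3: 197.8·0.5657 = 111.9 g
  SiO2: 411.6·0.7803 + 898.2·0.9949 = 1215 g
  Al2O3: 411.6·0.1655 + 106.6·0.9961 + 898.2·0.003000 = 177.0 g
LOI: 411.6·0.01000 + 106.6·0.003900 + 70.09·0.4416 + 40.86·0.002000 + 898.2·0.002100 + 197.8·0.4343 = 123.4 g
Net of LOI, the glass mass = 1725 − 123.4 = 1602 g (equal to the oxide-mass sum)
each oxide over glass, ×100, is wt %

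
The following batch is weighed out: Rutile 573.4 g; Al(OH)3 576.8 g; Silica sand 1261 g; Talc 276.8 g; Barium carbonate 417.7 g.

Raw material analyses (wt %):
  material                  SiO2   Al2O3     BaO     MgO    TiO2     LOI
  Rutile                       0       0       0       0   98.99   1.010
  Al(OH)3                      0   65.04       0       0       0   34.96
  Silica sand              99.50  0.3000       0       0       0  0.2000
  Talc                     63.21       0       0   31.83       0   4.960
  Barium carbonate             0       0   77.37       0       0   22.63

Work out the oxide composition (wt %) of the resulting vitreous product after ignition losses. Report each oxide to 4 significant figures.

Glass mass = 2787 g (batch 3106 − LOI 318.2).
Composition: SiO2 51.29%, Al2O3 13.59%, BaO 11.59%, MgO 3.161%, TiO2 20.36%

Intermediates are printed, with 4-significant-digit rounding, at each printed step; all internal work holds full float precision end to end — a single rounding produces every reported figure — derived quantities, including net glass mass, ignition loss, the five compositions, yield, the totals, are rebuilt from the batch weights on 2787 g of glass in full precision exactly as shown in question or answer.
Per-oxide mass from batch:
  SiO2: 1261·0.9950 + 276.8·0.6321 = 1430 g
  Al2O3: 576.8·0.6504 + 1261·0.003000 = 378.9 g
  BaO: 417.7·0.7737 = 323.2 g
  MgO: 276.8·0.3183 = 88.11 g
  TiO2: 573.4·0.9899 = 567.6 g
LOI: 573.4·0.01010 + 576.8·0.3496 + 1261·0.002000 + 276.8·0.04960 + 417.7·0.2263 = 318.2 g
Resulting glass, batch − LOI: 3106 − 318.2 = 2787 g (= Σ oxide masses)
each oxide over glass, ×100, is wt %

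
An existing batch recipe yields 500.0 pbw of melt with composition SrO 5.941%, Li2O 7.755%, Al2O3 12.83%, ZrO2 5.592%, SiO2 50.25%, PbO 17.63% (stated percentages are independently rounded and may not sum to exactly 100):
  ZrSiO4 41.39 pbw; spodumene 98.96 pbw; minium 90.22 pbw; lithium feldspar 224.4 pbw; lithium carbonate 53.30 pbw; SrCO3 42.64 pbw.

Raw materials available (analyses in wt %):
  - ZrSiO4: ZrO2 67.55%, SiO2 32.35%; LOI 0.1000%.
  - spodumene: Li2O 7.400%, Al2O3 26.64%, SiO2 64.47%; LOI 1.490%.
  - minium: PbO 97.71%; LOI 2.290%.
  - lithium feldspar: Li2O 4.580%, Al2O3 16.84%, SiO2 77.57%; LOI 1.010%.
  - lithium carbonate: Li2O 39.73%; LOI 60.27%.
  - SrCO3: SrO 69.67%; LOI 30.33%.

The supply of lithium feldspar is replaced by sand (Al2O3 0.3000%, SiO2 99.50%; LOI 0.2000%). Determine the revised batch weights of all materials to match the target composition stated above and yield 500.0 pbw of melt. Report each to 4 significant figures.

Mid-chain values are printed with 4-significant-digit rounding at each printed step — all arithmetic carries exact precision at every stage; every reported result is rounded a single time. All derived quantities are computed in exact precision (ignition loss, net glass mass, yield, totals, the six compositions) from the weighed amounts per 500.0 pbw of glass exactly as printed in either problem or answer.
The oxide mass targets at 500.0 pbw melt:
  SrO: 5.941% × 500.0 = 29.70 pbw
  Li2O: 7.755% × 500.0 = 38.78 pbw
  Al2O3: 12.83% × 500.0 = 64.15 pbw
  ZrO2: 5.592% × 500.0 = 27.96 pbw
  SiO2: 50.25% × 500.0 = 251.2 pbw
  PbO: 17.63% × 500.0 = 88.15 pbw
Checking each oxide sum using the reported weights, per the basis as stated (sum by sum, the targets are met exact up to rounding of places):
  SrO: 42.64·0.6967 = 29.71 pbw (target 29.70 pbw)
  Li2O: 239.9·0.07400 + 52.92·0.3973 = 38.78 pbw (target 38.78 pbw)
  Al2O3: 239.9·0.2664 + 83.64·0.003000 = 64.16 pbw (target 64.15 pbw)
  ZrO2: 41.39·0.6755 = 27.96 pbw (target 27.96 pbw)
  SiO2: 41.39·0.3235 + 239.9·0.6447 + 83.64·0.9950 = 251.3 pbw (target 251.2 pbw)
  PbO: 90.22·0.9771 = 88.15 pbw (target 88.15 pbw)
Glass-mass sanity pass: batch Σ − ignition loss = 500.0 pbw (targets for the oxides total 500.0 pbw; versus the stated basis of 500.0 pbw — rounding explains the deltas).
Batch total: Σ batch = 550.7 pbw; Σ batch·LOI gives LOI loss = 50.68 pbw; yield, glass over the total, = 90.80%.

Revised batch per 500.0 pbw melt:
  ZrSiO4: 41.39 pbw
  spodumene: 239.9 pbw
  minium: 90.22 pbw
  sand: 83.64 pbw
  lithium carbonate: 52.92 pbw
  SrCO3: 42.64 pbw
Total batch = 550.7 pbw; LOI loss = 50.68 pbw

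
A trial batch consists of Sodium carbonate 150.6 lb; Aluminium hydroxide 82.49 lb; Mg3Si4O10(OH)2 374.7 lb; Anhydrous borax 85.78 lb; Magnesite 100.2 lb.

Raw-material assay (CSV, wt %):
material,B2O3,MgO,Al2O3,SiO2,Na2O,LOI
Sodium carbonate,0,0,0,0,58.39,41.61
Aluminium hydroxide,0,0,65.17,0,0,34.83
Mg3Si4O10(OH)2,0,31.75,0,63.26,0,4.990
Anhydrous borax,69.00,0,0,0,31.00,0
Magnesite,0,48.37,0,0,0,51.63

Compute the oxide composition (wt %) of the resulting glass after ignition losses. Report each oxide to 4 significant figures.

The working math holds full float precision from start to finish — mid-chain values are printed (rounded to 4 significant digits) as written; exactly one rounding is applied to every reported number — all derived quantities, which include LOI, yield, the totals, five oxide percentages, glass mass, are recomputed in full float precision, exactly as shown in question or answer, starting from the weights on 631.9 lb of glass.
Oxide-by-oxide delivered mass:
  B2O3: 85.78·0.6900 = 59.19 lb
  MgO: 374.7·0.3175 + 100.2·0.4837 = 167.4 lb
  Al2O3: 82.49·0.6517 = 53.76 lb
  SiO2: 374.7·0.6326 = 237.0 lb
  Na2O: 150.6·0.5839 + 85.78·0.3100 = 114.5 lb
LOI: 150.6·0.4161 + 82.49·0.3483 + 374.7·0.04990 + 100.2·0.5163 = 161.8 lb
batch − LOI leaves glass = 793.8 − 161.8 = 631.9 lb (matching Σ of the oxides)
wt %: oxide over glass, times 100

Glass mass = 631.9 lb (batch 793.8 − LOI 161.8).
Composition: B2O3 9.366%, MgO 26.50%, Al2O3 8.507%, SiO2 37.51%, Na2O 18.12%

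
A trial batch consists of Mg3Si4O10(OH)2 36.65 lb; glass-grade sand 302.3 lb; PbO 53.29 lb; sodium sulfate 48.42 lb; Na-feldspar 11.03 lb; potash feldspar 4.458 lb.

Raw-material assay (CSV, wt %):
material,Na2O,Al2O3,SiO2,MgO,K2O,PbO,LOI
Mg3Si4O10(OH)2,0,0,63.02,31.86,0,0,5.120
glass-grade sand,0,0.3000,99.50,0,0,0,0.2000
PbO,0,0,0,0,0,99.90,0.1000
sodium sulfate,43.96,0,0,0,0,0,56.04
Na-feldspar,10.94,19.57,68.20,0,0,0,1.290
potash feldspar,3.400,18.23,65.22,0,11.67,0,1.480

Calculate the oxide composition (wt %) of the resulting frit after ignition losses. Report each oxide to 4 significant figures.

The intermediate values are displayed, rounded to four significant digits, between the steps; the working math maintains full precision at every stage. A single rounding produces every reported figure. The derived quantities (the totals, yield, net glass mass, six oxide percentages, LOI) are carried starting from the weights on 426.3 lb of glass in exact precision as quoted within the question or the answer.
Oxide-by-oxide delivered mass:
  Na2O: 48.42·0.4396 + 11.03·0.1094 + 4.458·0.03400 = 22.64 lb
  Al2O3: 302.3·0.003000 + 11.03·0.1957 + 4.458·0.1823 = 3.878 lb
  SiO2: 36.65·0.6302 + 302.3·0.9950 + 11.03·0.6820 + 4.458·0.6522 = 334.3 lb
  MgO: 36.65·0.3186 = 11.68 lb
  K2O: 4.458·0.1167 = 0.5202 lb
  PbO: 53.29·0.9990 = 53.24 lb
LOI: 36.65·0.05120 + 302.3·0.002000 + 53.29·0.001000 + 48.42·0.5604 + 11.03·0.01290 + 4.458·0.01480 = 29.88 lb
Resulting glass, batch − LOI: 456.1 − 29.88 = 426.3 lb (equal to the oxide-mass sum)
oxide / glass × 100 gives the wt %

Glass mass = 426.3 lb (batch 456.1 − LOI 29.88).
Composition: Na2O 5.312%, Al2O3 0.9098%, SiO2 78.43%, MgO 2.739%, K2O 0.1220%, PbO 12.49%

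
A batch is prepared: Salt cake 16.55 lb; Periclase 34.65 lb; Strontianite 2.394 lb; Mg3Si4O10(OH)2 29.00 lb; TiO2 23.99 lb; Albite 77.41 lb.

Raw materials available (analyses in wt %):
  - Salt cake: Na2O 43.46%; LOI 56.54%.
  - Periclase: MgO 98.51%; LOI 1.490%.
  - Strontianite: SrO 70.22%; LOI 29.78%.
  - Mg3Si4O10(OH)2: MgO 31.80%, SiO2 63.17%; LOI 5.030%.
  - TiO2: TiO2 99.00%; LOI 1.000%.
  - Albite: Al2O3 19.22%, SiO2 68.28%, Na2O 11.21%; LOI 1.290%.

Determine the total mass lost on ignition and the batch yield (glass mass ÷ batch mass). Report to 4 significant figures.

In-progress results are printed, rounded to four significant digits, in the printout; full float precision is held at all times — every reported number carries a single rounding — the derived quantities (glass mass, yield, the totals, the six compositions, LOI) are carried from the weighed amounts for 170.7 lb of glass at full precision, exactly as shown in the problem or the answer.
LOI of each material in turn:
  Salt cake: 16.55 × 0.5654 = 9.357 lb
  Periclase: 34.65 × 0.01490 = 0.5163 lb
  Strontianite: 2.394 × 0.2978 = 0.7129 lb
  Mg3Si4O10(OH)2: 29.00 × 0.05030 = 1.459 lb
  TiO2: 23.99 × 0.01000 = 0.2399 lb
  Albite: 77.41 × 0.01290 = 0.9986 lb
Total LOI = 13.28 lb
Glass = batch − LOI = 184.0 − 13.28 = 170.7 lb

LOI loss = 13.28 lb; glass = 170.7 lb; yield = 92.78%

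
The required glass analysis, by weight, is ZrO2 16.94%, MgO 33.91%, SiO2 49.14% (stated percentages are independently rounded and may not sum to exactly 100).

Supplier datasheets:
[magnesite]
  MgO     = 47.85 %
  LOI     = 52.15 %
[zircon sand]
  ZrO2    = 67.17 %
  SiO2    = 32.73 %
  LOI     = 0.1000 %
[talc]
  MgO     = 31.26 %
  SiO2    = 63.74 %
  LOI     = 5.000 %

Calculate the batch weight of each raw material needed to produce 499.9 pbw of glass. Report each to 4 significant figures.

Batch per 499.9 pbw glass:
  magnesite: 144.8 pbw
  zircon sand: 126.1 pbw
  talc: 320.7 pbw
Total batch = 591.6 pbw; LOI loss = 91.67 pbw; yield = 84.50%

Every computation keeps full float precision in all steps — mid-chain values are printed, rounded to four significant figures, at each printed step; exactly one rounding goes into each reported result. The derived quantities (LOI, the totals, yield, glass mass, the three compositions) are computed from the batch weights at 499.9 pbw of glass at exact precision, exactly as shown in question or answer.
Oxide mass targets, per 499.9 pbw glass:
  ZrO2: 16.94% × 499.9 = 84.68 pbw
  MgO: 33.91% × 499.9 = 169.5 pbw
  SiO2: 49.14% × 499.9 = 245.7 pbw
Sums-versus-targets review on the weights just shown, against the basis in use (each sum matches its target mass net of answer rounding effects):
  ZrO2: 126.1·0.6717 = 84.70 pbw (target 84.68 pbw)
  MgO: 144.8·0.4785 + 320.7·0.3126 = 169.5 pbw (target 169.5 pbw)
  SiO2: 126.1·0.3273 + 320.7·0.6374 = 245.7 pbw (target 245.7 pbw)
Glass mass check: batch total minus LOI = 499.9 pbw (targets for the oxides total 499.9 pbw; stated basis 499.9 pbw — a pure rounding effect).
Batch total: Σ batch = 591.6 pbw; LOI loss = Σ batch·LOI = 91.67 pbw; glass ÷ batch gives a yield of 84.50%.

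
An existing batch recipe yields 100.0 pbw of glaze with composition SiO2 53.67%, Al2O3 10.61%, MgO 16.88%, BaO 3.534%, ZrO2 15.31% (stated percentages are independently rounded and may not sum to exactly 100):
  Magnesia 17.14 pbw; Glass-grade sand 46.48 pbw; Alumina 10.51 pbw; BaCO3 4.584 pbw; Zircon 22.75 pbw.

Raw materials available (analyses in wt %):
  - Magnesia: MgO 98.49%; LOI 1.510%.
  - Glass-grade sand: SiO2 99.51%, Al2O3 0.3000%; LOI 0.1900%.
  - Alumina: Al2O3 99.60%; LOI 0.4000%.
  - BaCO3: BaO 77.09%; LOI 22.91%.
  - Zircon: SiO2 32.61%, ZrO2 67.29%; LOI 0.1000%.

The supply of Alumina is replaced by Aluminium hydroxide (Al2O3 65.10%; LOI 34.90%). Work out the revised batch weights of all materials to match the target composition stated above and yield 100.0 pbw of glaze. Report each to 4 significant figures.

In-progress results are shown, rounded to 4 significant figures, when written out; exact precision is maintained throughout; each reported number is rounded only once — derived quantities are re-derived at full precision (yield, totals, glass mass, LOI, the five compositions) from the batch weights at 100.0 pbw of glass, exactly as shown in the problem or the answer.
Oxide mass targets, per 100.0 pbw glaze:
  SiO2: 53.67% × 100.0 = 53.67 pbw
  Al2O3: 10.61% × 100.0 = 10.61 pbw
  MgO: 16.88% × 100.0 = 16.88 pbw
  BaO: 3.534% × 100.0 = 3.534 pbw
  ZrO2: 15.31% × 100.0 = 15.31 pbw
Per-oxide balance check per the reported batch figures, at the basis given (oxide sums agree with the targets inside rounding margins):
  SiO2: 46.48·0.9951 + 22.75·0.3261 = 53.67 pbw (target 53.67 pbw)
  Al2O3: 46.48·0.003000 + 16.08·0.6510 = 10.61 pbw (target 10.61 pbw)
  MgO: 17.14·0.9849 = 16.88 pbw (target 16.88 pbw)
  BaO: 4.584·0.7709 = 3.534 pbw (target 3.534 pbw)
  ZrO2: 22.75·0.6729 = 15.31 pbw (target 15.31 pbw)
Glass mass check: whole batch net of LOI = 100.0 pbw (the targets, summed, come to 100.0 pbw; basis as stated: 100.0 pbw — a pure rounding effect).
Adding the batch up: Σ batch = 107.0 pbw; LOI loss = Σ batch·LOI = 7.032 pbw; yield: glass divided by total = 93.43%.

Revised batch per 100.0 pbw glaze:
  Magnesia: 17.14 pbw
  Glass-grade sand: 46.48 pbw
  Aluminium hydroxide: 16.08 pbw
  BaCO3: 4.584 pbw
  Zircon: 22.75 pbw
Total batch = 107.0 pbw; LOI loss = 7.032 pbw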